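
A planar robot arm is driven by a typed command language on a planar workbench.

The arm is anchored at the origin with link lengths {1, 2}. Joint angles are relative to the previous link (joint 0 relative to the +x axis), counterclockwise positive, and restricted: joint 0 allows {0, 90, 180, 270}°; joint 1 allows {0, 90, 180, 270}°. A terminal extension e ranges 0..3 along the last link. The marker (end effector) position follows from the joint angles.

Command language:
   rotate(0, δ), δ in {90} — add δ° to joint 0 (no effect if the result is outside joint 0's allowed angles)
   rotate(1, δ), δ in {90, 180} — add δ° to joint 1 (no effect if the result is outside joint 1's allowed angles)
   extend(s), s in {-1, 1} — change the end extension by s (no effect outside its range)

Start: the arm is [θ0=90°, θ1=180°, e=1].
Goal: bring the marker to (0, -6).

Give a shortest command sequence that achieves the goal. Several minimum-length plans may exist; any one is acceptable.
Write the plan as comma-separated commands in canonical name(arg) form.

begin: [θ0=90°, θ1=180°, e=1]
[1] after extend(1): [θ0=90°, θ1=180°, e=2]
[2] after extend(1): [θ0=90°, θ1=180°, e=3]
[3] after rotate(0, 90): [θ0=180°, θ1=180°, e=3]
[4] after rotate(0, 90): [θ0=270°, θ1=180°, e=3]
[5] after rotate(1, 180): [θ0=270°, θ1=0°, e=3]
shorter routes all fall short; 5 is best.

extend(1), extend(1), rotate(0, 90), rotate(0, 90), rotate(1, 180)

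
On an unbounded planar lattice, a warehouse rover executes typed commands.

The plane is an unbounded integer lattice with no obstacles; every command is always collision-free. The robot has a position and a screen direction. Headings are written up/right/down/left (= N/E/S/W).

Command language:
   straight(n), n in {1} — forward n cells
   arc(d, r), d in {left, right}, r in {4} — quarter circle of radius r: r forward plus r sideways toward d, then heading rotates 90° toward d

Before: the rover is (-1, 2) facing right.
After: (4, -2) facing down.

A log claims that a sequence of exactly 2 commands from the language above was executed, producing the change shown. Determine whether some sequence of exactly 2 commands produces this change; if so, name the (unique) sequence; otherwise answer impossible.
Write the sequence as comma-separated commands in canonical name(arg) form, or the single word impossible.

straight(1), arc(right, 4)

key: running arc(right, 4) before straight(1) would end elsewhere — order is forced
from: (-1, 2) facing right
1. straight(1) → (0, 2) facing right
2. arc(right, 4) → (4, -2) facing down
all 9 alternatives checked — unique.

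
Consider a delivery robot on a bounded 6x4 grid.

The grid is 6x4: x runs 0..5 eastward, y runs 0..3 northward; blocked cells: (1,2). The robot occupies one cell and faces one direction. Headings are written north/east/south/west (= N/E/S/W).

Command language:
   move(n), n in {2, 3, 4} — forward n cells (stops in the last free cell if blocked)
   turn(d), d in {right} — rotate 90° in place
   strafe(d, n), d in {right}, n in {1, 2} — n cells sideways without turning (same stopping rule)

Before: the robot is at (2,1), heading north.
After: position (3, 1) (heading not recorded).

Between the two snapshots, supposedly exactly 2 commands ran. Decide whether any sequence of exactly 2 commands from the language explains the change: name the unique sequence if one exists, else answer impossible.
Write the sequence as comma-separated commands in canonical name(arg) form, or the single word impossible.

key: running turn(right) before strafe(right, 1) would end elsewhere — order is forced
begin: at (2,1), heading north
1. strafe(right, 1) → at (3,1), heading north
2. turn(right) → at (3,1), heading east
no rival 2-sequence matches.

strafe(right, 1), turn(right)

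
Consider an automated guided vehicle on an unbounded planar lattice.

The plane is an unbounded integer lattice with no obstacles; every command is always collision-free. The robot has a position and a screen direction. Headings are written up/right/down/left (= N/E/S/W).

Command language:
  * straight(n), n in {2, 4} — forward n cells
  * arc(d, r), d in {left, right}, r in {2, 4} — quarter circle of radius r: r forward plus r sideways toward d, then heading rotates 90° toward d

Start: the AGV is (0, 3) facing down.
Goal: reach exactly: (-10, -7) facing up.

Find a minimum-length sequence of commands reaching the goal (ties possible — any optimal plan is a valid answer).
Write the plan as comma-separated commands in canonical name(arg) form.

arc(right, 2), arc(left, 2), straight(4), arc(right, 4), arc(right, 2)

begin: (0, 3) facing down
1. arc(right, 2) → (-2, 1) facing left
2. arc(left, 2) → (-4, -1) facing down
3. straight(4) → (-4, -5) facing down
4. arc(right, 4) → (-8, -9) facing left
5. arc(right, 2) → (-10, -7) facing up
shorter routes all fall short; 5 is best.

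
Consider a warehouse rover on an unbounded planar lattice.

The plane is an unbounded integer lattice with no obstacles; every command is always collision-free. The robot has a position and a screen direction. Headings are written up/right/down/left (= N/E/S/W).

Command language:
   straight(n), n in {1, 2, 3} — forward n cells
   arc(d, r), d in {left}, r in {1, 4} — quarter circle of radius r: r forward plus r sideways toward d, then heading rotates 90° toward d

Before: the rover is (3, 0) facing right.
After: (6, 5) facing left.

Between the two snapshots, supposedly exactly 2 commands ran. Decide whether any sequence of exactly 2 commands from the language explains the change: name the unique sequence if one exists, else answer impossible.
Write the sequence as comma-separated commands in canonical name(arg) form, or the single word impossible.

key: cell and facing (now W) both changed — the 2 commands mix motion and turning
initial: (3, 0) facing right
t=1 arc(left, 4) ⇒ (7, 4) facing up
t=2 arc(left, 1) ⇒ (6, 5) facing left
no rival 2-sequence matches.

arc(left, 4), arc(left, 1)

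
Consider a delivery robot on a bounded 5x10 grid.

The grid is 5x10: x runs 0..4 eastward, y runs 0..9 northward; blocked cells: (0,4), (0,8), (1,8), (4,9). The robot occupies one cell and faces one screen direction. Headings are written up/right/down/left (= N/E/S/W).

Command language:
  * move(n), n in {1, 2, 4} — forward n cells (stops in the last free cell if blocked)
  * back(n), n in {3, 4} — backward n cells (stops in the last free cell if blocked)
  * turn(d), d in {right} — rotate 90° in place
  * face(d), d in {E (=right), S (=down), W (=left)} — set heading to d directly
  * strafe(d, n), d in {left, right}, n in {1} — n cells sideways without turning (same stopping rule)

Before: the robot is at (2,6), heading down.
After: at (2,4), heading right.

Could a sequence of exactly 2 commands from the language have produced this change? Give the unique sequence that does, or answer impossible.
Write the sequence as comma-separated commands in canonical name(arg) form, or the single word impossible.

move(2), face(E)

key: order matters: swapping move(2) and face(E) lands elsewhere
from: at (2,6), heading down
1. move(2) → at (2,4), heading down
2. face(E) → at (2,4), heading right
uniquely the one of 121 2-step routes that fits.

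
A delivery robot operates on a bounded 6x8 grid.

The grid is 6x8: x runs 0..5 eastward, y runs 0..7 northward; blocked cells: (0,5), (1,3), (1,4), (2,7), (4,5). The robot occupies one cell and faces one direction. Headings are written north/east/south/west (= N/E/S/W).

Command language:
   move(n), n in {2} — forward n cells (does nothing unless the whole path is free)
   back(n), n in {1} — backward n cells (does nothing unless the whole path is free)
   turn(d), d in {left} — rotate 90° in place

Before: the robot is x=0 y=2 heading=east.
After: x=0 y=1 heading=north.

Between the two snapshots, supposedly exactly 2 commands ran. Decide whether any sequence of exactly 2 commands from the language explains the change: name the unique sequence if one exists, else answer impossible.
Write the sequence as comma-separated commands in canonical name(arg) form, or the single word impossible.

turn(left), back(1)

key: running back(1) before turn(left) would end elsewhere — order is forced
initial: x=0 y=2 heading=east
[1] after turn(left): x=0 y=2 heading=north
[2] after back(1): x=0 y=1 heading=north
uniquely the one of 9 2-step routes that fits.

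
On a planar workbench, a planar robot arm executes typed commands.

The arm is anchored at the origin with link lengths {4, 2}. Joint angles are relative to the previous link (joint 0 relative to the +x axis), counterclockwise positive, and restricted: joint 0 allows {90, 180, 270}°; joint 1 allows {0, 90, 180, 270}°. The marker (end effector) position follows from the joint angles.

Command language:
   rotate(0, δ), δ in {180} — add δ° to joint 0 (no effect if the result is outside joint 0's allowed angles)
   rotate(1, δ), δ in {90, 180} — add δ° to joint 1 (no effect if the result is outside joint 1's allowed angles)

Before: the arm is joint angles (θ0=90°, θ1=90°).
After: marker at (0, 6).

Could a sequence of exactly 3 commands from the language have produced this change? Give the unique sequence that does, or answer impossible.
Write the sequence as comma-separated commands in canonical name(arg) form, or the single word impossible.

t0: joint angles (θ0=90°, θ1=90°)
1. rotate(1, 90) → joint angles (θ0=90°, θ1=180°)
2. rotate(1, 90) → joint angles (θ0=90°, θ1=270°)
3. rotate(1, 90) → joint angles (θ0=90°, θ1=0°)
no rival 3-sequence matches.

rotate(1, 90), rotate(1, 90), rotate(1, 90)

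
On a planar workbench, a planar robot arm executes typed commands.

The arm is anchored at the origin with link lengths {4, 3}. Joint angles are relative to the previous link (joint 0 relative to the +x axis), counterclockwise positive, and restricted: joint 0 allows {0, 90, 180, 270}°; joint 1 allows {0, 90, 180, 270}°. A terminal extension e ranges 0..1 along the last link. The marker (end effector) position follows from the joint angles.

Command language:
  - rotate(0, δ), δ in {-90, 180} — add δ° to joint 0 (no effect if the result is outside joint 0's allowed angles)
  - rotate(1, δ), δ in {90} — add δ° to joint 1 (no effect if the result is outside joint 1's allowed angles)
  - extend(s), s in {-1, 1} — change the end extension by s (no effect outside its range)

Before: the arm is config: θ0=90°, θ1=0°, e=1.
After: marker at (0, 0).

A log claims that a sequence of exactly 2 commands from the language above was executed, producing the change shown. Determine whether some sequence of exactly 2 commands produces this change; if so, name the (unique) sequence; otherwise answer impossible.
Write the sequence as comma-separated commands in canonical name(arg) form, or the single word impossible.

rotate(1, 90), rotate(1, 90)

from: config: θ0=90°, θ1=0°, e=1
1. rotate(1, 90) → config: θ0=90°, θ1=90°, e=1
2. rotate(1, 90) → config: θ0=90°, θ1=180°, e=1
no rival 2-sequence matches.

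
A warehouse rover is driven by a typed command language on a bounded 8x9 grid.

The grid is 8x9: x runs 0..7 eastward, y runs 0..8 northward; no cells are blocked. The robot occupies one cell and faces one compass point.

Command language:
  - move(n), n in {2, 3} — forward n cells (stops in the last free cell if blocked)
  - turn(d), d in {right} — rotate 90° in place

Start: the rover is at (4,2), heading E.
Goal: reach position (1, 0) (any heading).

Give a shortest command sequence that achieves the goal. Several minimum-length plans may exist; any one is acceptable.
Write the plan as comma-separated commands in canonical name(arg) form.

begin: at (4,2), heading E
[1] after turn(right): at (4,2), heading S
[2] after move(3): at (4,0), heading S
[3] after turn(right): at (4,0), heading W
[4] after move(3): at (1,0), heading W
no 3-step plan works, so 4 is optimal.

turn(right), move(3), turn(right), move(3)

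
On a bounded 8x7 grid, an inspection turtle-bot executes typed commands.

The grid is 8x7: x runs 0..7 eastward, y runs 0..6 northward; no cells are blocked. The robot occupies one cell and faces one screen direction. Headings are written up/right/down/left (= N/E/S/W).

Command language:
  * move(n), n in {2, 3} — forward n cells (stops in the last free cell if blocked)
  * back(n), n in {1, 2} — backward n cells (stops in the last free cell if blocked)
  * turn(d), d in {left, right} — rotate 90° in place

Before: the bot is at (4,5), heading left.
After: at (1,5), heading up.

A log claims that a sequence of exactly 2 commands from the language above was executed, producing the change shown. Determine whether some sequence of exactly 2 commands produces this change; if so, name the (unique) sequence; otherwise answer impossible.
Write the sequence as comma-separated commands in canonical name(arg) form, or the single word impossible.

key: position moved to (1,5) AND the heading swung to N — translation plus rotation needed
t0: at (4,5), heading left
1. move(3) → at (1,5), heading left
2. turn(right) → at (1,5), heading up
no rival 2-sequence matches.

move(3), turn(right)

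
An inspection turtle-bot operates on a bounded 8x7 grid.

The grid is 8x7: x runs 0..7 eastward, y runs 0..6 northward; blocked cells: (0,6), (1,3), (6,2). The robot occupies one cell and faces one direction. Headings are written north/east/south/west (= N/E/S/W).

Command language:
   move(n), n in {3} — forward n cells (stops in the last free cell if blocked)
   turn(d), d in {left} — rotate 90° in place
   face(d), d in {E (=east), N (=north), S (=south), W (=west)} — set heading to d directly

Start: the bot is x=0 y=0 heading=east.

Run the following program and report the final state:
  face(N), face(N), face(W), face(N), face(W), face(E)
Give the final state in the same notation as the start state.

initial: x=0 y=0 heading=east
1. face(N) → x=0 y=0 heading=north
2. face(N) → x=0 y=0 heading=north
3. face(W) → x=0 y=0 heading=west
4. face(N) → x=0 y=0 heading=north
5. face(W) → x=0 y=0 heading=west
6. face(E) → x=0 y=0 heading=east

x=0 y=0 heading=east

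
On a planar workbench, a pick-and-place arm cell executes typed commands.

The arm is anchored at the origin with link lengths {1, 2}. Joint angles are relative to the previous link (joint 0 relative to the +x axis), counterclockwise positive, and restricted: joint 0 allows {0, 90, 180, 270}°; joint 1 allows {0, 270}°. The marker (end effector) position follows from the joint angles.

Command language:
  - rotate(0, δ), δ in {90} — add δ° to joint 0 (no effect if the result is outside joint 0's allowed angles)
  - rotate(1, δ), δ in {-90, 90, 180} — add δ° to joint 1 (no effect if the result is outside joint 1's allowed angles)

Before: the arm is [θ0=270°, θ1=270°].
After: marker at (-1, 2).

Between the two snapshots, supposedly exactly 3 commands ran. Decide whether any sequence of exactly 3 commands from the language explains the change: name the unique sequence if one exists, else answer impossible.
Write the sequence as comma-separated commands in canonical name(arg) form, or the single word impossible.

rotate(0, 90), rotate(0, 90), rotate(0, 90)

begin: [θ0=270°, θ1=270°]
1. rotate(0, 90) → [θ0=0°, θ1=270°]
2. rotate(0, 90) → [θ0=90°, θ1=270°]
3. rotate(0, 90) → [θ0=180°, θ1=270°]
no rival 3-sequence matches.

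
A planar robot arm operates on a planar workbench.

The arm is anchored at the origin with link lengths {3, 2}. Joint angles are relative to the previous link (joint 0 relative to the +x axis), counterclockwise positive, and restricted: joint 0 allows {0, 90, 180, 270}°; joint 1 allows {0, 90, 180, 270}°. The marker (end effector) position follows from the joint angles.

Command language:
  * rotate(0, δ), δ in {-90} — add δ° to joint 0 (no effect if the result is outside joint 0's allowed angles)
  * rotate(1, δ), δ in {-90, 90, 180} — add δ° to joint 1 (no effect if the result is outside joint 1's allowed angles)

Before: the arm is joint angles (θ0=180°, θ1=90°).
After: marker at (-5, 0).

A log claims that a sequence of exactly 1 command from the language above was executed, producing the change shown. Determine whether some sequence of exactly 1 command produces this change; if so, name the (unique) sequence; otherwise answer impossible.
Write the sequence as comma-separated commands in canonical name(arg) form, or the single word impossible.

from: joint angles (θ0=180°, θ1=90°)
step 1 (rotate(1, -90)): joint angles (θ0=180°, θ1=0°)
all 4 alternatives checked — unique.

rotate(1, -90)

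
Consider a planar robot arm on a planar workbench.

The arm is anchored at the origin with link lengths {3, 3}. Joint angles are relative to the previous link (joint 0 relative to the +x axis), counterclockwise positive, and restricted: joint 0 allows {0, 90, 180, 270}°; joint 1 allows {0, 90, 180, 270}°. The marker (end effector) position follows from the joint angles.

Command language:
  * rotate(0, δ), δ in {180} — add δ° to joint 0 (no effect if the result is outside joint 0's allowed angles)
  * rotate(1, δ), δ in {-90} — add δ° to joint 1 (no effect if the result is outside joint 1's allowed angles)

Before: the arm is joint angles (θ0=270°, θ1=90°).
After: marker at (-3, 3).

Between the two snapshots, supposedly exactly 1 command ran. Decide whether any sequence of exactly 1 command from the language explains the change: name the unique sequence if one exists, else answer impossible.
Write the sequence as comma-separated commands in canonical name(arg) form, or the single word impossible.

rotate(0, 180)

begin: joint angles (θ0=270°, θ1=90°)
step 1 (rotate(0, 180)): joint angles (θ0=90°, θ1=90°)
no other 1-command option fits: unique.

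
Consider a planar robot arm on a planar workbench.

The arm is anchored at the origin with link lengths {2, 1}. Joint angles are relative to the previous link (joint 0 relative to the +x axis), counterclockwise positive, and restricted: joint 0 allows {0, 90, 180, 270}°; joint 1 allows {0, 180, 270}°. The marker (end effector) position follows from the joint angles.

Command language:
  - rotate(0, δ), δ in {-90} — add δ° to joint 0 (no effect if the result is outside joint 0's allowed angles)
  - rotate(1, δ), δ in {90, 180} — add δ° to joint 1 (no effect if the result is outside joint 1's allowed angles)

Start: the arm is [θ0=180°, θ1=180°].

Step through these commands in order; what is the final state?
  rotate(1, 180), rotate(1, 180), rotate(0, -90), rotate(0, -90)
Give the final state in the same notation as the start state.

start: [θ0=180°, θ1=180°]
t=1 rotate(1, 180) ⇒ [θ0=180°, θ1=0°]
t=2 rotate(1, 180) ⇒ [θ0=180°, θ1=180°]
t=3 rotate(0, -90) ⇒ [θ0=90°, θ1=180°]
t=4 rotate(0, -90) ⇒ [θ0=0°, θ1=180°]

[θ0=0°, θ1=180°]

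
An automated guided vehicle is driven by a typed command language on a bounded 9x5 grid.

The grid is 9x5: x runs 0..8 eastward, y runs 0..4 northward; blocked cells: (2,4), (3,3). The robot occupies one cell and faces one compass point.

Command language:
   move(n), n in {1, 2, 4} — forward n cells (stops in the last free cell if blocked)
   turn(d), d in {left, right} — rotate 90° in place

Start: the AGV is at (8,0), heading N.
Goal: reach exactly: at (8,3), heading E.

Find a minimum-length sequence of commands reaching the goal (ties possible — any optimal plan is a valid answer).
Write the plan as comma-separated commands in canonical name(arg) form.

initial: at (8,0), heading N
step 1 (move(2)): at (8,2), heading N
step 2 (move(1)): at (8,3), heading N
step 3 (turn(right)): at (8,3), heading E
minimal: 3 command(s), checked below 3.

move(2), move(1), turn(right)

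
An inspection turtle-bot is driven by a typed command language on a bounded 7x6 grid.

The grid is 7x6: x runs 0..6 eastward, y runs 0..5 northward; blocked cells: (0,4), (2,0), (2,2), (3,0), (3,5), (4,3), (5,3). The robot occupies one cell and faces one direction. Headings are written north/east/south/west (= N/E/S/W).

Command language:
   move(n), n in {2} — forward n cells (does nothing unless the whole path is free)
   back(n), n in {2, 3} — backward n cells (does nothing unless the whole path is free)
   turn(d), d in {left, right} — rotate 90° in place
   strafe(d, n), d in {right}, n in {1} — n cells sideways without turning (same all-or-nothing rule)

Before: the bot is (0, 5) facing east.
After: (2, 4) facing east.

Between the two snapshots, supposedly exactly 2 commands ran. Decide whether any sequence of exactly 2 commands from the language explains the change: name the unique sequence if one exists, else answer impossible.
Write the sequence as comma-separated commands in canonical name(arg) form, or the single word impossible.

move(2), strafe(right, 1)

key: order matters: swapping move(2) and strafe(right, 1) lands elsewhere
begin: (0, 5) facing east
1. move(2) → (2, 5) facing east
2. strafe(right, 1) → (2, 4) facing east
no rival 2-sequence matches.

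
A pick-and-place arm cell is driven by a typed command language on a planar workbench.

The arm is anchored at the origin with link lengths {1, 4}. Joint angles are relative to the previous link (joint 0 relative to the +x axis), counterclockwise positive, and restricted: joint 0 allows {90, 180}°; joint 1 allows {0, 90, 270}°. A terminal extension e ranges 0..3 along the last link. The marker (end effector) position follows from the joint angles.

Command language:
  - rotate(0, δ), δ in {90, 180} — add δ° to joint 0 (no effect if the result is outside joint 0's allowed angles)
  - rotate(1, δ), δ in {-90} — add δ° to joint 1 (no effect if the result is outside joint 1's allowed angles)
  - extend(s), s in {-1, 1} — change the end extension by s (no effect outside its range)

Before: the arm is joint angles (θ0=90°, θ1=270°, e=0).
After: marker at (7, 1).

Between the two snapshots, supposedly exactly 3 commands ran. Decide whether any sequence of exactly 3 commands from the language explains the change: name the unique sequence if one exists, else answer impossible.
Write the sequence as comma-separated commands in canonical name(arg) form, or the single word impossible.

begin: joint angles (θ0=90°, θ1=270°, e=0)
step 1 (extend(1)): joint angles (θ0=90°, θ1=270°, e=1)
step 2 (extend(1)): joint angles (θ0=90°, θ1=270°, e=2)
step 3 (extend(1)): joint angles (θ0=90°, θ1=270°, e=3)
all 125 alternatives checked — unique.

extend(1), extend(1), extend(1)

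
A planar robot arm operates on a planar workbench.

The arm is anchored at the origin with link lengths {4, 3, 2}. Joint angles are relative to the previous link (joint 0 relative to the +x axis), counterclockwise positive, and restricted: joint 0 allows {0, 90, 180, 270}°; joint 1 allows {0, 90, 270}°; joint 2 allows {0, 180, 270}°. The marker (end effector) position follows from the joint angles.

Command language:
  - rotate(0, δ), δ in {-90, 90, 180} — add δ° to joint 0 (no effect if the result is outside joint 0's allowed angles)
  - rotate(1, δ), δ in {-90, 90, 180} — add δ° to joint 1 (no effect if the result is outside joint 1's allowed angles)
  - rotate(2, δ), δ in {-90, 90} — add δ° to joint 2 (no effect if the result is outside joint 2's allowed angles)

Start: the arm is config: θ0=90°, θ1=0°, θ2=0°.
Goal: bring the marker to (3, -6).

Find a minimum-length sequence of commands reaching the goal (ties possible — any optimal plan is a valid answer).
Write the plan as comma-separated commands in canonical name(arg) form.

rotate(2, -90), rotate(0, 180), rotate(1, 90)

initial: config: θ0=90°, θ1=0°, θ2=0°
[1] after rotate(2, -90): config: θ0=90°, θ1=0°, θ2=270°
[2] after rotate(0, 180): config: θ0=270°, θ1=0°, θ2=270°
[3] after rotate(1, 90): config: θ0=270°, θ1=90°, θ2=270°
minimal: 3 command(s), checked below 3.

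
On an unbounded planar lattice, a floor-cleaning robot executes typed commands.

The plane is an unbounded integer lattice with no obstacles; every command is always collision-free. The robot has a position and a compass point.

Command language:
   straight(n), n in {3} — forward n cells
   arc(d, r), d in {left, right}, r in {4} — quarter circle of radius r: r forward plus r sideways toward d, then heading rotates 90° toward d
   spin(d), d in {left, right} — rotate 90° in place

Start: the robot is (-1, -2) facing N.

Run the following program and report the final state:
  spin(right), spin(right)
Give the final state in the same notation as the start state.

(-1, -2) facing S

from: (-1, -2) facing N
[1] after spin(right): (-1, -2) facing E
[2] after spin(right): (-1, -2) facing S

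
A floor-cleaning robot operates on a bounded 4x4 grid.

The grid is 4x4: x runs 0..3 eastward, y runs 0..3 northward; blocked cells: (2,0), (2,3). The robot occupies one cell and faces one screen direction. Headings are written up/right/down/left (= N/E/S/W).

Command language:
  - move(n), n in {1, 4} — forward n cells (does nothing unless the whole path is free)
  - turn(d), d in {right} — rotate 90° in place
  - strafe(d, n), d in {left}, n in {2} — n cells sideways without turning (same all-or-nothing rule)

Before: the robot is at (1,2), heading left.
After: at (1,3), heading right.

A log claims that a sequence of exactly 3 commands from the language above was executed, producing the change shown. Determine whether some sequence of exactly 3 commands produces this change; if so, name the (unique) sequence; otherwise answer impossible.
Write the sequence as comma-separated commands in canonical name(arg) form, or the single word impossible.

turn(right), move(1), turn(right)

key: position moved to (1,3) AND the heading swung to E — translation plus rotation needed
begin: at (1,2), heading left
step 1 (turn(right)): at (1,2), heading up
step 2 (move(1)): at (1,3), heading up
step 3 (turn(right)): at (1,3), heading right
all 64 alternatives checked — unique.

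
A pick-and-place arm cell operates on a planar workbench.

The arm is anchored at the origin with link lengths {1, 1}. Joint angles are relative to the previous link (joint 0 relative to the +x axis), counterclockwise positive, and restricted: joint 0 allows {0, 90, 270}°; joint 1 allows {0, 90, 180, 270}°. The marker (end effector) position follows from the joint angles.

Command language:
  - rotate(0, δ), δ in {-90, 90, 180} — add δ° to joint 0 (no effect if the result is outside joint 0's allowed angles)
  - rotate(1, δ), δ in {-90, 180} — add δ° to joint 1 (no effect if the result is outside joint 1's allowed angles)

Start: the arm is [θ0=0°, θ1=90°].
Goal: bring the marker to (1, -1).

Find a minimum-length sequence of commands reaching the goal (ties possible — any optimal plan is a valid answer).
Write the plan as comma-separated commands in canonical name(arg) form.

rotate(1, 180)

initial: [θ0=0°, θ1=90°]
1. rotate(1, 180) → [θ0=0°, θ1=270°]
nothing shorter than 1 reaches the goal.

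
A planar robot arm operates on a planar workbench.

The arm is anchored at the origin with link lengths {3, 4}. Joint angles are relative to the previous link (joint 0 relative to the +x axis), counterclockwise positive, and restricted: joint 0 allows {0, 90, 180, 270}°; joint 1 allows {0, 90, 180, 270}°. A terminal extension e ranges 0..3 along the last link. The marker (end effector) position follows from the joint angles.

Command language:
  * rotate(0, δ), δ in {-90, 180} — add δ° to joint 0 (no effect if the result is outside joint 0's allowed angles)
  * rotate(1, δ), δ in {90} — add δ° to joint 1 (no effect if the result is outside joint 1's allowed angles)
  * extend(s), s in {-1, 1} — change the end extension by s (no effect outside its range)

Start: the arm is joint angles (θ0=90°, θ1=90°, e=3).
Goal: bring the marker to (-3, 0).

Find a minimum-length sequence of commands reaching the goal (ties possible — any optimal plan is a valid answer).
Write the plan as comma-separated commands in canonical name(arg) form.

extend(-1), rotate(1, 90), rotate(0, -90)

initial: joint angles (θ0=90°, θ1=90°, e=3)
step 1 (extend(-1)): joint angles (θ0=90°, θ1=90°, e=2)
step 2 (rotate(1, 90)): joint angles (θ0=90°, θ1=180°, e=2)
step 3 (rotate(0, -90)): joint angles (θ0=0°, θ1=180°, e=2)
minimal: 3 command(s), checked below 3.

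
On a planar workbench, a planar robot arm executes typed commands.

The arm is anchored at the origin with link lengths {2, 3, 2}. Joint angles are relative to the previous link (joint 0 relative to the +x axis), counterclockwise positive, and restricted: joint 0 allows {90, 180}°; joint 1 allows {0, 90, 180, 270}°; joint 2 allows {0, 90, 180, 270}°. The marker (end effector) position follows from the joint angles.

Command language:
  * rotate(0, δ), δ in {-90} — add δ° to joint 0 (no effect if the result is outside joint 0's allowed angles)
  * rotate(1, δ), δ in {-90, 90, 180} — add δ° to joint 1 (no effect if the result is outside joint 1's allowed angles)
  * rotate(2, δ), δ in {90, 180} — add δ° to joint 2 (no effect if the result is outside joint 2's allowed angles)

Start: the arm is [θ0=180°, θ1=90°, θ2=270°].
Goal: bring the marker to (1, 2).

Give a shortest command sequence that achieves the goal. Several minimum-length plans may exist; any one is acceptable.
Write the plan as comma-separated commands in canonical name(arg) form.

rotate(2, 180), rotate(1, 90)

initial: [θ0=180°, θ1=90°, θ2=270°]
step 1 (rotate(2, 180)): [θ0=180°, θ1=90°, θ2=90°]
step 2 (rotate(1, 90)): [θ0=180°, θ1=180°, θ2=90°]
no 1-step plan works, so 2 is optimal.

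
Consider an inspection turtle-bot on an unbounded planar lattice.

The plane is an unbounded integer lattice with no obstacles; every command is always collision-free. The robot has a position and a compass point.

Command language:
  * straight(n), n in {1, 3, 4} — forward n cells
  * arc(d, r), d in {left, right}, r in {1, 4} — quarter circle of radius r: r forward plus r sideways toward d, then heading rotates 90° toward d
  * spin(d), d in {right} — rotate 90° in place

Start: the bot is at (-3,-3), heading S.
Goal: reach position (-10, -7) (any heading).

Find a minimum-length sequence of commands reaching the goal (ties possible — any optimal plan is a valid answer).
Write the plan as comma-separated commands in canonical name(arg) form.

arc(right, 4), straight(3)

from: at (-3,-3), heading S
t=1 arc(right, 4) ⇒ at (-7,-7), heading W
t=2 straight(3) ⇒ at (-10,-7), heading W
nothing shorter than 2 reaches the goal.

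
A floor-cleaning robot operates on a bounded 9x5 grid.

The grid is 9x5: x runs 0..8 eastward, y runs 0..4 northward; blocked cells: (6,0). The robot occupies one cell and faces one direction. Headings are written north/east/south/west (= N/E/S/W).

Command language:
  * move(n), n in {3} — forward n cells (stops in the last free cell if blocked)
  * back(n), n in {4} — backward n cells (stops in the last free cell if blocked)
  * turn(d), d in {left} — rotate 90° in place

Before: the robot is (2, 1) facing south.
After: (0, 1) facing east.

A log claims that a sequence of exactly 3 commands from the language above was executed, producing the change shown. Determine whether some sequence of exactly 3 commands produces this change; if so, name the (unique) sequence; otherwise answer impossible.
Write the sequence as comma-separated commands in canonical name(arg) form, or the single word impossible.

turn(left), back(4), back(4)

key: cell and facing (now E) both changed — the 3 commands mix motion and turning
begin: (2, 1) facing south
[1] after turn(left): (2, 1) facing east
[2] after back(4): (0, 1) facing east
[3] after back(4): (0, 1) facing east
no rival 3-sequence matches.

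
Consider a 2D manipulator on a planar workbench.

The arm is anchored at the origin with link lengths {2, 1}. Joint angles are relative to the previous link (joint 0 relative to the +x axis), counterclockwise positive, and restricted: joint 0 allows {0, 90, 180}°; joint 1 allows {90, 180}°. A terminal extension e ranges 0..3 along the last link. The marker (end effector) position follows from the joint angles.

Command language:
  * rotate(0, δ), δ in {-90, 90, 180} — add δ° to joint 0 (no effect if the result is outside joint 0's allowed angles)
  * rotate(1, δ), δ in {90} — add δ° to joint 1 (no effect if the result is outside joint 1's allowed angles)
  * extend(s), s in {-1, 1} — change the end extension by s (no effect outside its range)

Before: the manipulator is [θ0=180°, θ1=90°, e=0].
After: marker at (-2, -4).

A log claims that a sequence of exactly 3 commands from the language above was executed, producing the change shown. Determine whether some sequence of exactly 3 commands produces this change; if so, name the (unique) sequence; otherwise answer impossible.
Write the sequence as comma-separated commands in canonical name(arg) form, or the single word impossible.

from: [θ0=180°, θ1=90°, e=0]
[1] after extend(1): [θ0=180°, θ1=90°, e=1]
[2] after extend(1): [θ0=180°, θ1=90°, e=2]
[3] after extend(1): [θ0=180°, θ1=90°, e=3]
no rival 3-sequence matches.

extend(1), extend(1), extend(1)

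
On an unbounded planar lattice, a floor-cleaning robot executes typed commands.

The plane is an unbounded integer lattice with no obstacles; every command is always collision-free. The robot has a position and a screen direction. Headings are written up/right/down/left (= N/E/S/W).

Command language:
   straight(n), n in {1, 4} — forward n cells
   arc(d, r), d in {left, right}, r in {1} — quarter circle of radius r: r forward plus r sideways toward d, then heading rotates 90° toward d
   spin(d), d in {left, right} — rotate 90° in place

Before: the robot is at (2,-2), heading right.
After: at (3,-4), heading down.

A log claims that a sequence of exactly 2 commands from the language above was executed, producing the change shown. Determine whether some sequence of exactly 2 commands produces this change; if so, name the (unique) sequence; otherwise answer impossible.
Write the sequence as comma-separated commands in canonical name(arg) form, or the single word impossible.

key: cell and facing (now S) both changed — the 2 commands mix motion and turning
initial: at (2,-2), heading right
step 1 (arc(right, 1)): at (3,-3), heading down
step 2 (straight(1)): at (3,-4), heading down
uniquely the one of 36 2-step routes that fits.

arc(right, 1), straight(1)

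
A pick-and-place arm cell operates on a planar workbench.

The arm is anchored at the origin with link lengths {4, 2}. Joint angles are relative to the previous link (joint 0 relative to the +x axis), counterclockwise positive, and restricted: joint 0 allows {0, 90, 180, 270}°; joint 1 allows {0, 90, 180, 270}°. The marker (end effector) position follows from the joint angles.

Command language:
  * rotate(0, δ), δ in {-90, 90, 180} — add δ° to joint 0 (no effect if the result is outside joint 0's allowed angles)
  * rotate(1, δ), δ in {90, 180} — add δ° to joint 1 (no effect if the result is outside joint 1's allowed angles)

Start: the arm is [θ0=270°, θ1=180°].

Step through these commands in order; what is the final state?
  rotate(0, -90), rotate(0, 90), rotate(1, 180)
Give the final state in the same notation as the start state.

start: [θ0=270°, θ1=180°]
step 1 (rotate(0, -90)): [θ0=180°, θ1=180°]
step 2 (rotate(0, 90)): [θ0=270°, θ1=180°]
step 3 (rotate(1, 180)): [θ0=270°, θ1=0°]

[θ0=270°, θ1=0°]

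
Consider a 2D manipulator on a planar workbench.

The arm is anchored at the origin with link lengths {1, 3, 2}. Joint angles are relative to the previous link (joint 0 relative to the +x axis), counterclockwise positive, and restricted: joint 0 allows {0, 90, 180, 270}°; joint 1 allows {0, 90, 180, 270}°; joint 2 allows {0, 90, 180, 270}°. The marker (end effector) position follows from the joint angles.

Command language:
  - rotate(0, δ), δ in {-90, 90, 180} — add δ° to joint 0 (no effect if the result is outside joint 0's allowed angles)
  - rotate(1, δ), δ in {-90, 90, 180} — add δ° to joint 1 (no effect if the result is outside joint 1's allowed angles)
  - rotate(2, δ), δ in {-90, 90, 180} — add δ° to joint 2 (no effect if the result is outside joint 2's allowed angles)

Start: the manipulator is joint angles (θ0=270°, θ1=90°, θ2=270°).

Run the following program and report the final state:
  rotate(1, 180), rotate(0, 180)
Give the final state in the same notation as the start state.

joint angles (θ0=90°, θ1=270°, θ2=270°)

begin: joint angles (θ0=270°, θ1=90°, θ2=270°)
t=1 rotate(1, 180) ⇒ joint angles (θ0=270°, θ1=270°, θ2=270°)
t=2 rotate(0, 180) ⇒ joint angles (θ0=90°, θ1=270°, θ2=270°)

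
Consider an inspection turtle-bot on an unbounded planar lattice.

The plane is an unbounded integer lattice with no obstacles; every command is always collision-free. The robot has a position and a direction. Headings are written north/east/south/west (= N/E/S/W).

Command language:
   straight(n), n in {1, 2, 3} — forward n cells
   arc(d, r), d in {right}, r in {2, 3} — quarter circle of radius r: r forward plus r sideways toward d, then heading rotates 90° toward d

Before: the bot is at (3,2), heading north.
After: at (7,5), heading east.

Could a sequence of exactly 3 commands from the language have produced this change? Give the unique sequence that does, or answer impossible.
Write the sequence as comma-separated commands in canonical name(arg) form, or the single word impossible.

straight(1), arc(right, 2), straight(2)

key: running straight(2) before straight(1) would end elsewhere — order is forced
from: at (3,2), heading north
[1] after straight(1): at (3,3), heading north
[2] after arc(right, 2): at (5,5), heading east
[3] after straight(2): at (7,5), heading east
uniquely the one of 125 3-step routes that fits.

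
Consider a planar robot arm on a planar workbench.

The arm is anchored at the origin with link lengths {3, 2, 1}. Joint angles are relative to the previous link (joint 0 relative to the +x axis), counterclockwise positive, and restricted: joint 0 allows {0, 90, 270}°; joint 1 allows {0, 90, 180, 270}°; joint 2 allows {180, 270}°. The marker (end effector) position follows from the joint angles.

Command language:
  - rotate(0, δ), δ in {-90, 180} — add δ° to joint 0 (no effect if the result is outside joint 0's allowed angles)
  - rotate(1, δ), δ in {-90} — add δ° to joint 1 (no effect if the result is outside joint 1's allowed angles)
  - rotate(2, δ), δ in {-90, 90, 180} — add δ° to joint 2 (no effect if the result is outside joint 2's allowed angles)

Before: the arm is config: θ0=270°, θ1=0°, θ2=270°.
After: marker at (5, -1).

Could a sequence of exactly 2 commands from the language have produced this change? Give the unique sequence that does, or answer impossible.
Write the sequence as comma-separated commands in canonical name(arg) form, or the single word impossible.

key: order matters: swapping rotate(0, 180) and rotate(0, -90) lands elsewhere
t0: config: θ0=270°, θ1=0°, θ2=270°
1. rotate(0, 180) → config: θ0=90°, θ1=0°, θ2=270°
2. rotate(0, -90) → config: θ0=0°, θ1=0°, θ2=270°
no other 2-command option fits: unique.

rotate(0, 180), rotate(0, -90)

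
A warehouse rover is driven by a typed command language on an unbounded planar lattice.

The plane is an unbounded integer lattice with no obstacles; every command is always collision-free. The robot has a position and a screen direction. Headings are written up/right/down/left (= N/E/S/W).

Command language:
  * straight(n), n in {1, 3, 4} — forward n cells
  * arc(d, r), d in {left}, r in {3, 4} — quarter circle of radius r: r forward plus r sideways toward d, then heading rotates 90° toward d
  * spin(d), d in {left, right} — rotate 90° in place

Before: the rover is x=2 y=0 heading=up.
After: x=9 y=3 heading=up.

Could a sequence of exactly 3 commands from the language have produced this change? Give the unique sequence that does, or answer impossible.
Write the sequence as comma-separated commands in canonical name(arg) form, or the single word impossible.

key: order matters: swapping spin(right) and arc(left, 3) lands elsewhere
start: x=2 y=0 heading=up
[1] after spin(right): x=2 y=0 heading=right
[2] after straight(4): x=6 y=0 heading=right
[3] after arc(left, 3): x=9 y=3 heading=up
uniquely the one of 343 3-step routes that fits.

spin(right), straight(4), arc(left, 3)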